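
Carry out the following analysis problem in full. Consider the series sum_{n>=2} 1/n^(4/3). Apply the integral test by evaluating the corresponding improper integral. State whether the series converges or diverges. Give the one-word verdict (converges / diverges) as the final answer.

Let f(x) = x^(-4/3). Then f is positive, continuous, and decreasing on [2, infinity), so the integral test applies.
Compute the improper integral int_{2}^infinity f(x) dx:
  antiderivative F(x) = -3/x^(1/3).
  As x -> infinity, F(x) -> 0 (since p = 4/3 > 1).
  So int = F(infinity) - F(2) = 0 - (-3*2^(2/3)/2) = 3*2^(2/3)/2.
  Finite, so by the integral test, the series converges.

converges


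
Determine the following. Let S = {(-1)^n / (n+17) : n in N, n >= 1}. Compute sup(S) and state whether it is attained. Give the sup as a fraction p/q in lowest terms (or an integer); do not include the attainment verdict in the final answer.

Analysis:
- Values: -1/18, 1/19, -1/20, 1/21, -1/22, ...
- Positive terms (even n): 1/(2+17), 1/(4+17), ... decreasing -> max = 1/19 (n=2).
- Negative terms (odd n): -1/(1+17), -1/(3+17), ... increasing -> min = -1/18 (n=1).
- So sup = 1/19 (attained at n=2); inf = -1/18 (attained at n=1).
Conclusion: sup(S) = 1/19, attained in S.

1/19


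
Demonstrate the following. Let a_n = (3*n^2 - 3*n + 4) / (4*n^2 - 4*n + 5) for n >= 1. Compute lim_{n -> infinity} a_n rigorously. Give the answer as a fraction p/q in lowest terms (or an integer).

Divide numerator and denominator by n^2, the highest power:
numerator / n^2 = 3 - 3/n + 4/n^2
denominator / n^2 = 4 - 4/n + 5/n^2
As n -> infinity, all terms of the form c/n^k (k >= 1) tend to 0.
So numerator / n^2 -> 3 and denominator / n^2 -> 4.
Therefore lim a_n = 3/4.

3/4


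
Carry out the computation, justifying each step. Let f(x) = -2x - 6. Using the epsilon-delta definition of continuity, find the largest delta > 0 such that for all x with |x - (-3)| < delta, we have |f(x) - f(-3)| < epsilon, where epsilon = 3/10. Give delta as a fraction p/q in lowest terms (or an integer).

We compute f(-3) = -2*(-3) - 6 = 0.
|f(x) - f(-3)| = |-2x - 6 - (0)| = |-2(x - (-3))| = 2|x - (-3)|.
We need 2|x - (-3)| < 3/10, i.e. |x - (-3)| < 3/10 / 2 = 3/20.
So any delta <= 3/20 works. Conversely, if delta > 3/20, then x = -3 + 3/20 satisfies |x - (-3)| = 3/20 < delta but |f(x) - f(-3)| = 2 * 3/20 = 3/10, which is not < 3/10; so no larger delta works.
Hence the largest such delta is 3/20.

3/20


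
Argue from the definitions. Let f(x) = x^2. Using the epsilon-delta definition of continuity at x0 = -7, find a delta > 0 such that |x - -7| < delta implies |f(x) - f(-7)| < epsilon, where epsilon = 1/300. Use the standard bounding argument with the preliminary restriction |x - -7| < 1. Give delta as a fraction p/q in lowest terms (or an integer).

Factor: |x^2 - (-7)^2| = |x - -7| * |x + -7|.
Impose |x - -7| < 1 first. Then |x + -7| = |(x - -7) + 2*(-7)| <= |x - -7| + 2*|-7| < 1 + 14 = 15.
So |x^2 - (-7)^2| < delta * 15.
We need delta * 15 <= 1/300, i.e. delta <= 1/300/15 = 1/4500.
Since 1/4500 < 1, this is tighter than 1; take delta = 1/4500.
So delta = 1/4500 works.

1/4500


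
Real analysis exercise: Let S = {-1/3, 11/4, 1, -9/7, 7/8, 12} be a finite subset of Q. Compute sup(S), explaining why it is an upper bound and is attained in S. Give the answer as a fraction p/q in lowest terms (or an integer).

S is finite, so sup(S) = max(S).
Sorted decreasing:
12, 11/4, 1, 7/8, -1/3, -9/7
The extremum is 12.
For every x in S, x <= 12. And 12 is in S, so it is attained.
Therefore sup(S) = 12.

12


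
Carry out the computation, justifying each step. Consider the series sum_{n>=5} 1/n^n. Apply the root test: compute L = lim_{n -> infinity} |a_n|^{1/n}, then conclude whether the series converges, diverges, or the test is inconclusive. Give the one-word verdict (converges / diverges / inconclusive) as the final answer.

Let a_n denote the general term. Form |a_n|^(1/n) and simplify:
|a_n|^(1/n) = 1/n
Take the limit as n -> infinity: L = 0.
Since L = 0 < 1, the root test implies convergence.

converges


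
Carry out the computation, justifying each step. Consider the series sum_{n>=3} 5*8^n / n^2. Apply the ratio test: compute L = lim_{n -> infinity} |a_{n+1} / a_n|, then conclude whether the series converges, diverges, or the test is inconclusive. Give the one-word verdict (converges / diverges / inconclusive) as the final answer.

Let a_n denote the general term. Form the ratio a_{n+1}/a_n and simplify:
a_{n+1}/a_n = 8*n^2/(n + 1)^2
Take the limit as n -> infinity: L = 8.
Since L = 8 > 1 (or L = infinity), the ratio test implies the series diverges.

diverges


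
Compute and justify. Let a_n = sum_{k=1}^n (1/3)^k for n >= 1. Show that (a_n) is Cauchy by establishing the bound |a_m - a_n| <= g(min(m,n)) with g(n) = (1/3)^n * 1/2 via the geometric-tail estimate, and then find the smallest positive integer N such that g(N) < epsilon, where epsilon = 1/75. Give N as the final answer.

For m > n >= 1: |a_m - a_n| = sum_{k=n+1}^m (1/3)^k < sum_{k=n+1}^infinity (1/3)^k = (1/3)^(n+1) / (1 - 1/3) = (1/3)^n * (1/3) * (3/2) = (1/3)^n * 1/2.
So g(n) = (1/3)^n / 2. Since g(n) -> 0, (a_n) is Cauchy.
Now solve g(N) < 1/75: (1/3)^N / 2 < 1/75 <=> 3^N > 1 / (2 * 1/75) = 75/2.
Check powers of 3: 3^3 = 27 <= 75/2, 3^4 = 81 > 75/2.
So the smallest such N is 4. Check: g(4) = 1/(2 * 81) = 1/162 < 1/75.

4


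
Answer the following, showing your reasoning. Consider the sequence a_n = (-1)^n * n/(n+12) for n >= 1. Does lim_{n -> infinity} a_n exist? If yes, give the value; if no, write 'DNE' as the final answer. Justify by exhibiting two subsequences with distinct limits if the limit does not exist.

Examine the behaviour of a_n along subsequences.
a_{2k} = 2k/(2k+12) -> 1. a_{2k+1} = -(2k+1)/(2k+13) -> -1.
Since these two subsequential limits are 1 and -1, distinct, the full sequence cannot converge (a convergent sequence has all subsequences tending to the same limit). So lim a_n does not exist.

DNE


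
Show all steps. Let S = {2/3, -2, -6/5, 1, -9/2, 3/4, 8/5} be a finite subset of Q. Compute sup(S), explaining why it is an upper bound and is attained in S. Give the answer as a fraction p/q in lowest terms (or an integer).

S is finite, so sup(S) = max(S).
Sorted decreasing:
8/5, 1, 3/4, 2/3, -6/5, -2, -9/2
The extremum is 8/5.
For every x in S, x <= 8/5. And 8/5 is in S, so it is attained.
Therefore sup(S) = 8/5.

8/5


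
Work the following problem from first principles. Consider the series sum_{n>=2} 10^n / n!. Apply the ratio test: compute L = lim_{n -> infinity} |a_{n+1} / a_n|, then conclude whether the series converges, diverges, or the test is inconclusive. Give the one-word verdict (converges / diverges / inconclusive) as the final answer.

Let a_n denote the general term. Form the ratio a_{n+1}/a_n and simplify:
a_{n+1}/a_n = 10/(n + 1)
Take the limit as n -> infinity: L = 0.
Since L = 0 < 1, the ratio test implies the series converges.

converges


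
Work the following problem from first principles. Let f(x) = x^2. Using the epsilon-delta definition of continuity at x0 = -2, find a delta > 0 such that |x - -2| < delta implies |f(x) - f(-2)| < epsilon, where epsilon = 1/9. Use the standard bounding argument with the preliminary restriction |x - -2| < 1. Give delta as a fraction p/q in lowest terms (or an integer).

Factor: |x^2 - (-2)^2| = |x - -2| * |x + -2|.
Impose |x - -2| < 1 first. Then |x + -2| = |(x - -2) + 2*(-2)| <= |x - -2| + 2*|-2| < 1 + 4 = 5.
So |x^2 - (-2)^2| < delta * 5.
We need delta * 5 <= 1/9, i.e. delta <= 1/9/5 = 1/45.
Since 1/45 < 1, this is tighter than 1; take delta = 1/45.
So delta = 1/45 works.

1/45


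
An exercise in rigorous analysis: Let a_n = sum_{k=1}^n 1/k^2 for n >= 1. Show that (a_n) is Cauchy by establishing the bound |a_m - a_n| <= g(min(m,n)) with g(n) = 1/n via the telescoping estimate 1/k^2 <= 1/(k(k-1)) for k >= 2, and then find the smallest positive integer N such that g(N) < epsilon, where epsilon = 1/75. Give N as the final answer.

For m > n >= 1: |a_m - a_n| = sum_{k=n+1}^m 1/k^2.
Use 1/k^2 <= 1/(k(k-1)) = 1/(k-1) - 1/k for k >= 2:
sum_{k=n+1}^m 1/k^2 <= sum_{k=n+1}^m (1/(k-1) - 1/k) = 1/n - 1/m <= 1/n.
By symmetry the same bound holds with n,m swapped, so |a_m - a_n| <= 1/min(m,n) = g(min(m,n)). Since g(n) -> 0, (a_n) is Cauchy.
Now solve g(N) < 1/75: 1/N < 1/75 <=> N > 1/(1/75) = 75.
The smallest integer strictly greater than 75 is N = 76.
Check: g(76) = 1/76 < 1/75; g(75) = 1/75 >= 1/75. So N = 76.

76


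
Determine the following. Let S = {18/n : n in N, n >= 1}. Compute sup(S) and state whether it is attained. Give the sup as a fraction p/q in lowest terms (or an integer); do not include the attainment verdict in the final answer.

Analysis:
- Values: 18, 9, 6, 9/2, ... strictly decreasing.
- The maximum is 18 (n=1); sup = 18 (attained).
- The set is bounded below by 0; 18/n -> 0 so 0 is the greatest lower bound.
- 0 is not in the set, so inf = 0 is not attained.
Conclusion: sup(S) = 18, attained in S.

18


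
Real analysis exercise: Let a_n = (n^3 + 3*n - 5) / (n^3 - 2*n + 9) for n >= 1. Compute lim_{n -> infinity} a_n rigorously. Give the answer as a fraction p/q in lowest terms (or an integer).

Divide numerator and denominator by n^3, the highest power:
numerator / n^3 = 1 + 3/n^2 - 5/n^3
denominator / n^3 = 1 - 2/n^2 + 9/n^3
As n -> infinity, all terms of the form c/n^k (k >= 1) tend to 0.
So numerator / n^3 -> 1 and denominator / n^3 -> 1.
Therefore lim a_n = 1.

1


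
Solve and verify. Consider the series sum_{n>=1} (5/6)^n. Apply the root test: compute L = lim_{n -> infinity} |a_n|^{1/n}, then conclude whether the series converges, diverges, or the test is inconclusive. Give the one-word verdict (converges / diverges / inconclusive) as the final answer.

Let a_n denote the general term. Form |a_n|^(1/n) and simplify:
|a_n|^(1/n) = 5/6
Take the limit as n -> infinity: L = 5/6.
Since L = 5/6 < 1, the root test implies convergence.

converges


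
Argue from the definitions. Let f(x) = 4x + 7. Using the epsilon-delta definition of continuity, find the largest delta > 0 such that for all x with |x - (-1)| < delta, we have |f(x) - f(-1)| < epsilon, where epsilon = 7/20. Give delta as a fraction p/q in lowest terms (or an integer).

We compute f(-1) = 4*(-1) + 7 = 3.
|f(x) - f(-1)| = |4x + 7 - (3)| = |4(x - (-1))| = 4|x - (-1)|.
We need 4|x - (-1)| < 7/20, i.e. |x - (-1)| < 7/20 / 4 = 7/80.
So any delta <= 7/80 works. Conversely, if delta > 7/80, then x = -1 + 7/80 satisfies |x - (-1)| = 7/80 < delta but |f(x) - f(-1)| = 4 * 7/80 = 7/20, which is not < 7/20; so no larger delta works.
Hence the largest such delta is 7/80.

7/80


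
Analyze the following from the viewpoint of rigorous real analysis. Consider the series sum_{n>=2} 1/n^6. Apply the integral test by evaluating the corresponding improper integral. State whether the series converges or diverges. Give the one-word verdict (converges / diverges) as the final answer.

Let f(x) = x^(-6). Then f is positive, continuous, and decreasing on [2, infinity), so the integral test applies.
Compute the improper integral int_{2}^infinity f(x) dx:
  antiderivative F(x) = -1/(5*x^5).
  As x -> infinity, F(x) -> 0 (since p = 6 > 1).
  So int = F(infinity) - F(2) = 0 - (-1/160) = 1/160.
  Finite, so by the integral test, the series converges.

converges


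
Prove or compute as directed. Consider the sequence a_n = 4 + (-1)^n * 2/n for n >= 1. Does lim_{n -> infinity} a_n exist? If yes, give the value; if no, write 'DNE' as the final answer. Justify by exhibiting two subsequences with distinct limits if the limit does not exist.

Examine the behaviour of a_n along subsequences.
Even-n subsequence a_{2k} = 4 + 2/(2k) -> 4. Odd-n subsequence a_{2k+1} = 4 - 2/(2k+1) -> 4. Both tend to 4, which suggests the limit is 4; verify directly.
|a_n - 4| = |(-1)^n * 2/n| = 2/n for every n >= 1.
Given epsilon > 0, choose a positive integer N > 2/epsilon. Then for all n >= N, |a_n - 4| = 2/n <= 2/N < epsilon.
So by the definition of the limit, lim a_n exists and equals 4.

4


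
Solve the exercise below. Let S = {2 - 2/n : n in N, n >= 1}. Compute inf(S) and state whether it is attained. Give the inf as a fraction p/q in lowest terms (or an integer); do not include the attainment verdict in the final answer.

Analysis:
- Values: 0, 1, 4/3, 3/2, ... strictly increasing.
- Minimum is 0 (n=1); inf = 0 (attained).
- 2 - 2/n -> 2 from below; sup = 2, not attained.
Conclusion: inf(S) = 0, attained in S.

0


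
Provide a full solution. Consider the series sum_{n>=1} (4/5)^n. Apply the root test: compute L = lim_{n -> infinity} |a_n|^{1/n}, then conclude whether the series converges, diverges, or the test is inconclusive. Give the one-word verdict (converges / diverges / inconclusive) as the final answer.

Let a_n denote the general term. Form |a_n|^(1/n) and simplify:
|a_n|^(1/n) = 4/5
Take the limit as n -> infinity: L = 4/5.
Since L = 4/5 < 1, the root test implies convergence.

converges


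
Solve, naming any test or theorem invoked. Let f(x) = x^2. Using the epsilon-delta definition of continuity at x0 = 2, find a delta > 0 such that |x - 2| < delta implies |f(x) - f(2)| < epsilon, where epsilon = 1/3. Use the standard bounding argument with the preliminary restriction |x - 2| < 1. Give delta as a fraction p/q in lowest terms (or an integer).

Factor: |x^2 - (2)^2| = |x - 2| * |x + 2|.
Impose |x - 2| < 1 first. Then |x + 2| = |(x - 2) + 2*(2)| <= |x - 2| + 2*|2| < 1 + 4 = 5.
So |x^2 - (2)^2| < delta * 5.
We need delta * 5 <= 1/3, i.e. delta <= 1/3/5 = 1/15.
Since 1/15 < 1, this is tighter than 1; take delta = 1/15.
So delta = 1/15 works.

1/15


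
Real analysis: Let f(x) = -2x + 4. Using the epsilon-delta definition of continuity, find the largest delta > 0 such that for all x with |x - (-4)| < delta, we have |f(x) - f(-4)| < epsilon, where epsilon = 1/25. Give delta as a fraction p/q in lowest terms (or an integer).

We compute f(-4) = -2*(-4) + 4 = 12.
|f(x) - f(-4)| = |-2x + 4 - (12)| = |-2(x - (-4))| = 2|x - (-4)|.
We need 2|x - (-4)| < 1/25, i.e. |x - (-4)| < 1/25 / 2 = 1/50.
So any delta <= 1/50 works. Conversely, if delta > 1/50, then x = -4 + 1/50 satisfies |x - (-4)| = 1/50 < delta but |f(x) - f(-4)| = 2 * 1/50 = 1/25, which is not < 1/25; so no larger delta works.
Hence the largest such delta is 1/50.

1/50


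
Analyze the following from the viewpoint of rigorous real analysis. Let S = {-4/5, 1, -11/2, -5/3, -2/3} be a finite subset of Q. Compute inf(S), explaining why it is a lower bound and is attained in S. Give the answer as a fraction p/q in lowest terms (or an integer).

S is finite, so inf(S) = min(S).
Sorted increasing:
-11/2, -5/3, -4/5, -2/3, 1
The extremum is -11/2.
For every x in S, x >= -11/2. And -11/2 is in S, so it is attained.
Therefore inf(S) = -11/2.

-11/2


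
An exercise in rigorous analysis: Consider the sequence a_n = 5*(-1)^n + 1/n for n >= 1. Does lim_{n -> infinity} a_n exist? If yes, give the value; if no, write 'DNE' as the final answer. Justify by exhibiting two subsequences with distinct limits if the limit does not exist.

Examine the behaviour of a_n along subsequences.
a_{2k} = 5 + 1/(2k) -> 5. a_{2k+1} = -5 + 1/(2k+1) -> -5.
Since these two subsequential limits are 5 and -5, distinct, the full sequence cannot converge (a convergent sequence has all subsequences tending to the same limit). So lim a_n does not exist.

DNE


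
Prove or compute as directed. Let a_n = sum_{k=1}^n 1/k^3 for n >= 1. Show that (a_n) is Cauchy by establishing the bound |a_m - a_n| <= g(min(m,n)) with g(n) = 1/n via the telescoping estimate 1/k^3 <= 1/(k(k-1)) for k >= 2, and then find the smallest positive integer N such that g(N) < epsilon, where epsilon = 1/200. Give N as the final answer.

For m > n >= 1: |a_m - a_n| = sum_{k=n+1}^m 1/k^3.
Use 1/k^3 <= 1/(k(k-1)) = 1/(k-1) - 1/k for k >= 2 (which holds since k^3 >= k^2 >= k(k-1) for k >= 2):
sum_{k=n+1}^m 1/k^3 <= sum_{k=n+1}^m (1/(k-1) - 1/k) = 1/n - 1/m <= 1/n.
By symmetry the same bound holds with n,m swapped, so |a_m - a_n| <= 1/min(m,n) = g(min(m,n)). Since g(n) -> 0, (a_n) is Cauchy.
Now solve g(N) < 1/200: 1/N < 1/200 <=> N > 1/(1/200) = 200.
The smallest integer strictly greater than 200 is N = 201.
Check: g(201) = 1/201 < 1/200; g(200) = 1/200 >= 1/200. So N = 201.

201


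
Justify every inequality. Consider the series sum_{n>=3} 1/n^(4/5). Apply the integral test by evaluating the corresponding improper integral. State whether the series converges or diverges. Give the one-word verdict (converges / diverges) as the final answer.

Let f(x) = x^(-4/5). Then f is positive, continuous, and decreasing on [3, infinity), so the integral test applies.
Compute the improper integral int_{3}^infinity f(x) dx:
  antiderivative F(x) = 5*x^(1/5).
  As x -> infinity, F(x) -> infinity (since p = 4/5 < 1).
  So the integral diverges. By the integral test, the series diverges.

diverges


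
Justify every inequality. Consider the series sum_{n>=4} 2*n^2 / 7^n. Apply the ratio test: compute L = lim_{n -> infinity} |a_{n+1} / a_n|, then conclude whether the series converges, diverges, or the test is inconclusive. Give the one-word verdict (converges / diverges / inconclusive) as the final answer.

Let a_n denote the general term. Form the ratio a_{n+1}/a_n and simplify:
a_{n+1}/a_n = (n + 1)^2/(7*n^2)
Take the limit as n -> infinity: L = 1/7.
Since L = 1/7 < 1, the ratio test implies the series converges.

converges


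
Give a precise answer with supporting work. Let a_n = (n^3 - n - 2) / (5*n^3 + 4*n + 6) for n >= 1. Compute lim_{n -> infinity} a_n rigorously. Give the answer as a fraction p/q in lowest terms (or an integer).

Divide numerator and denominator by n^3, the highest power:
numerator / n^3 = 1 - 1/n^2 - 2/n^3
denominator / n^3 = 5 + 4/n^2 + 6/n^3
As n -> infinity, all terms of the form c/n^k (k >= 1) tend to 0.
So numerator / n^3 -> 1 and denominator / n^3 -> 5.
Therefore lim a_n = 1/5.

1/5


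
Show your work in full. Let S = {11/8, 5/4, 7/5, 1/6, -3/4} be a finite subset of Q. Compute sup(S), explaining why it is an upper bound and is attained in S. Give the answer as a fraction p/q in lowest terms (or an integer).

S is finite, so sup(S) = max(S).
Sorted decreasing:
7/5, 11/8, 5/4, 1/6, -3/4
The extremum is 7/5.
For every x in S, x <= 7/5. And 7/5 is in S, so it is attained.
Therefore sup(S) = 7/5.

7/5


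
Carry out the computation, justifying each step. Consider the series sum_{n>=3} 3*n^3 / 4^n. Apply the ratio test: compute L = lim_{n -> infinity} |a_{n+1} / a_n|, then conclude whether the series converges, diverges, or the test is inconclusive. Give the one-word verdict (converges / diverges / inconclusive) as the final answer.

Let a_n denote the general term. Form the ratio a_{n+1}/a_n and simplify:
a_{n+1}/a_n = (n + 1)^3/(4*n^3)
Take the limit as n -> infinity: L = 1/4.
Since L = 1/4 < 1, the ratio test implies the series converges.

converges


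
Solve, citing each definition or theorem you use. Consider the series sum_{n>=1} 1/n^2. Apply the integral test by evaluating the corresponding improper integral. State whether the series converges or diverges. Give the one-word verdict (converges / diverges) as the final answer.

Let f(x) = x^(-2). Then f is positive, continuous, and decreasing on [1, infinity), so the integral test applies.
Compute the improper integral int_{1}^infinity f(x) dx:
  antiderivative F(x) = -1/x.
  As x -> infinity, F(x) -> 0 (since p = 2 > 1).
  So int = F(infinity) - F(1) = 0 - (-1) = 1.
  Finite, so by the integral test, the series converges.

converges


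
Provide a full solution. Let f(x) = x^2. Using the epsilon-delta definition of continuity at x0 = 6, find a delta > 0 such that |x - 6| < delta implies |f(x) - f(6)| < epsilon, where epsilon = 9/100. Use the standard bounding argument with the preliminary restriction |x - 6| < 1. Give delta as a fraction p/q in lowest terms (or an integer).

Factor: |x^2 - (6)^2| = |x - 6| * |x + 6|.
Impose |x - 6| < 1 first. Then |x + 6| = |(x - 6) + 2*(6)| <= |x - 6| + 2*|6| < 1 + 12 = 13.
So |x^2 - (6)^2| < delta * 13.
We need delta * 13 <= 9/100, i.e. delta <= 9/100/13 = 9/1300.
Since 9/1300 < 1, this is tighter than 1; take delta = 9/1300.
So delta = 9/1300 works.

9/1300


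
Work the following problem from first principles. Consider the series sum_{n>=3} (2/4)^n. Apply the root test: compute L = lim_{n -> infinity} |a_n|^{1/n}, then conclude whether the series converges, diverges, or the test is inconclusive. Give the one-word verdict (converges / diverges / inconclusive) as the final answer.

Let a_n denote the general term. Form |a_n|^(1/n) and simplify:
|a_n|^(1/n) = 1/2
Take the limit as n -> infinity: L = 1/2.
Since L = 1/2 < 1, the root test implies convergence.

converges


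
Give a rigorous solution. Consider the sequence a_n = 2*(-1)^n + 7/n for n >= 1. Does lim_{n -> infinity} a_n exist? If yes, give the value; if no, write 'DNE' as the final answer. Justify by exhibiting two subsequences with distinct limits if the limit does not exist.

Examine the behaviour of a_n along subsequences.
a_{2k} = 2 + 7/(2k) -> 2. a_{2k+1} = -2 + 7/(2k+1) -> -2.
Since these two subsequential limits are 2 and -2, distinct, the full sequence cannot converge (a convergent sequence has all subsequences tending to the same limit). So lim a_n does not exist.

DNE


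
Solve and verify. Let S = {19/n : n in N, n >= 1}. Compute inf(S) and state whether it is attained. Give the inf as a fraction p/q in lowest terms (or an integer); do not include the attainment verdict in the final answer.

Analysis:
- Values: 19, 19/2, 19/3, 19/4, ... strictly decreasing.
- The maximum is 19 (n=1); sup = 19 (attained).
- The set is bounded below by 0; 19/n -> 0 so 0 is the greatest lower bound.
- 0 is not in the set, so inf = 0 is not attained.
Conclusion: inf(S) = 0, not attained in S.

0


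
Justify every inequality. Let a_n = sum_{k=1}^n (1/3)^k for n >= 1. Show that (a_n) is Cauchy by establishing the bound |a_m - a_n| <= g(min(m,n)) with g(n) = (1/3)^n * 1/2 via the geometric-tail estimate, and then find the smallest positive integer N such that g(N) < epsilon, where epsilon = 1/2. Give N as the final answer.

For m > n >= 1: |a_m - a_n| = sum_{k=n+1}^m (1/3)^k < sum_{k=n+1}^infinity (1/3)^k = (1/3)^(n+1) / (1 - 1/3) = (1/3)^n * (1/3) * (3/2) = (1/3)^n * 1/2.
So g(n) = (1/3)^n / 2. Since g(n) -> 0, (a_n) is Cauchy.
Now solve g(N) < 1/2: (1/3)^N / 2 < 1/2 <=> 3^N > 1 / (2 * 1/2) = 1.
Check powers of 3: 3^0 = 1 <= 1, 3^1 = 3 > 1.
So the smallest such N is 1. Check: g(1) = 1/(2 * 3) = 1/6 < 1/2.

1


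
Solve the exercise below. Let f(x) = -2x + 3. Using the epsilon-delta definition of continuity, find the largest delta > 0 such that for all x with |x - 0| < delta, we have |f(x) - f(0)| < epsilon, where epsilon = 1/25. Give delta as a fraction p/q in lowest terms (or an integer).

We compute f(0) = -2*(0) + 3 = 3.
|f(x) - f(0)| = |-2x + 3 - (3)| = |-2(x - 0)| = 2|x - 0|.
We need 2|x - 0| < 1/25, i.e. |x - 0| < 1/25 / 2 = 1/50.
So any delta <= 1/50 works. Conversely, if delta > 1/50, then x = 0 + 1/50 satisfies |x - 0| = 1/50 < delta but |f(x) - f(0)| = 2 * 1/50 = 1/25, which is not < 1/25; so no larger delta works.
Hence the largest such delta is 1/50.

1/50


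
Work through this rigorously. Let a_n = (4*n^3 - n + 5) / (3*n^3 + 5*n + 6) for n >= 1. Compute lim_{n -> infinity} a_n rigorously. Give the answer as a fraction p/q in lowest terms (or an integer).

Divide numerator and denominator by n^3, the highest power:
numerator / n^3 = 4 - 1/n^2 + 5/n^3
denominator / n^3 = 3 + 5/n^2 + 6/n^3
As n -> infinity, all terms of the form c/n^k (k >= 1) tend to 0.
So numerator / n^3 -> 4 and denominator / n^3 -> 3.
Therefore lim a_n = 4/3.

4/3


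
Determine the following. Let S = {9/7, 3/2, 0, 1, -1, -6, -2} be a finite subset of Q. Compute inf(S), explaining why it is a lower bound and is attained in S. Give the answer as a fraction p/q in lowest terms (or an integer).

S is finite, so inf(S) = min(S).
Sorted increasing:
-6, -2, -1, 0, 1, 9/7, 3/2
The extremum is -6.
For every x in S, x >= -6. And -6 is in S, so it is attained.
Therefore inf(S) = -6.

-6


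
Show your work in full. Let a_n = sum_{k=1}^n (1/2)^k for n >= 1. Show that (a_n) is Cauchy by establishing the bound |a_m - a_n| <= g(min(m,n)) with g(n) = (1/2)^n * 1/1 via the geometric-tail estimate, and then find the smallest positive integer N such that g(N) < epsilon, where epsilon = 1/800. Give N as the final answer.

For m > n >= 1: |a_m - a_n| = sum_{k=n+1}^m (1/2)^k < sum_{k=n+1}^infinity (1/2)^k = (1/2)^(n+1) / (1 - 1/2) = (1/2)^n * (1/2) * (2/1) = (1/2)^n * 1/1.
So g(n) = (1/2)^n / 1. Since g(n) -> 0, (a_n) is Cauchy.
Now solve g(N) < 1/800: (1/2)^N / 1 < 1/800 <=> 2^N > 1 / (1 * 1/800) = 800.
Check powers of 2: 2^9 = 512 <= 800, 2^10 = 1024 > 800.
So the smallest such N is 10. Check: g(10) = 1/(1 * 1024) = 1/1024 < 1/800.

10


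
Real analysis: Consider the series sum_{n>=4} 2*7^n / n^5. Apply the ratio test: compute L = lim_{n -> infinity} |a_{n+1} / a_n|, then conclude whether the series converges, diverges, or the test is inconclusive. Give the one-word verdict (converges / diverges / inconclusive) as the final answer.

Let a_n denote the general term. Form the ratio a_{n+1}/a_n and simplify:
a_{n+1}/a_n = 7*n^5/(n + 1)^5
Take the limit as n -> infinity: L = 7.
Since L = 7 > 1 (or L = infinity), the ratio test implies the series diverges.

diverges


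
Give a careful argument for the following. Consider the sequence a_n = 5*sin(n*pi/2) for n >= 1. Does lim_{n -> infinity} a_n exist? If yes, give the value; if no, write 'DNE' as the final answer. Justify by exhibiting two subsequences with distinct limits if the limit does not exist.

Examine the behaviour of a_n along subsequences.
a_{4k+1} = 5*sin(pi/2 + 2k*pi) = 5 -> 5. a_{4k+3} = 5*sin(3pi/2 + 2k*pi) = -5 -> -5.
Since these two subsequential limits are 5 and -5, distinct, the full sequence cannot converge (a convergent sequence has all subsequences tending to the same limit). So lim a_n does not exist.

DNE


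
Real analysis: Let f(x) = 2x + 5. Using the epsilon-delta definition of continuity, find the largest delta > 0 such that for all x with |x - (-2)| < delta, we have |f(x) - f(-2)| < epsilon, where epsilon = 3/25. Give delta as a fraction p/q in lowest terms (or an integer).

We compute f(-2) = 2*(-2) + 5 = 1.
|f(x) - f(-2)| = |2x + 5 - (1)| = |2(x - (-2))| = 2|x - (-2)|.
We need 2|x - (-2)| < 3/25, i.e. |x - (-2)| < 3/25 / 2 = 3/50.
So any delta <= 3/50 works. Conversely, if delta > 3/50, then x = -2 + 3/50 satisfies |x - (-2)| = 3/50 < delta but |f(x) - f(-2)| = 2 * 3/50 = 3/25, which is not < 3/25; so no larger delta works.
Hence the largest such delta is 3/50.

3/50


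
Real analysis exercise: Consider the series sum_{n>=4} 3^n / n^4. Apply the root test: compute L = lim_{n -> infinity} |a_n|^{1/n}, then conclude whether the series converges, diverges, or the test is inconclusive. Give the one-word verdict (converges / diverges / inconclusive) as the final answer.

Let a_n denote the general term. Form |a_n|^(1/n) and simplify:
|a_n|^(1/n) = 3/n^(4/n)
Take the limit as n -> infinity: L = 3.
Since L = 3 > 1, the root test implies divergence.

diverges


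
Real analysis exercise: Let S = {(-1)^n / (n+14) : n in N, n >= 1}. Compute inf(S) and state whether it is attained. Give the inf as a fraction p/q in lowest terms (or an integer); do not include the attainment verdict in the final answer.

Analysis:
- Values: -1/15, 1/16, -1/17, 1/18, -1/19, ...
- Positive terms (even n): 1/(2+14), 1/(4+14), ... decreasing -> max = 1/16 (n=2).
- Negative terms (odd n): -1/(1+14), -1/(3+14), ... increasing -> min = -1/15 (n=1).
- So sup = 1/16 (attained at n=2); inf = -1/15 (attained at n=1).
Conclusion: inf(S) = -1/15, attained in S.

-1/15


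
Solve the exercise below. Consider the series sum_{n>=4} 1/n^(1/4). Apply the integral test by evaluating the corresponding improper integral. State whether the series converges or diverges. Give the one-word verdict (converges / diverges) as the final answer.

Let f(x) = x^(-1/4). Then f is positive, continuous, and decreasing on [4, infinity), so the integral test applies.
Compute the improper integral int_{4}^infinity f(x) dx:
  antiderivative F(x) = 4*x^(3/4)/3.
  As x -> infinity, F(x) -> infinity (since p = 1/4 < 1).
  So the integral diverges. By the integral test, the series diverges.

diverges


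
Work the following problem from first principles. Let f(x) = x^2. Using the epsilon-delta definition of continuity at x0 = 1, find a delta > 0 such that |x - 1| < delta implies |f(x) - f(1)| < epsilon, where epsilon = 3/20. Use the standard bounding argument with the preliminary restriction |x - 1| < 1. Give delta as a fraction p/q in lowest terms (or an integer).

Factor: |x^2 - (1)^2| = |x - 1| * |x + 1|.
Impose |x - 1| < 1 first. Then |x + 1| = |(x - 1) + 2*(1)| <= |x - 1| + 2*|1| < 1 + 2 = 3.
So |x^2 - (1)^2| < delta * 3.
We need delta * 3 <= 3/20, i.e. delta <= 3/20/3 = 1/20.
Since 1/20 < 1, this is tighter than 1; take delta = 1/20.
So delta = 1/20 works.

1/20


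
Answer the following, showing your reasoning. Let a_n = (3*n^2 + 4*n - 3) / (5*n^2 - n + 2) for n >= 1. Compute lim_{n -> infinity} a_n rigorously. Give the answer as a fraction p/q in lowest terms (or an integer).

Divide numerator and denominator by n^2, the highest power:
numerator / n^2 = 3 + 4/n - 3/n^2
denominator / n^2 = 5 - 1/n + 2/n^2
As n -> infinity, all terms of the form c/n^k (k >= 1) tend to 0.
So numerator / n^2 -> 3 and denominator / n^2 -> 5.
Therefore lim a_n = 3/5.

3/5


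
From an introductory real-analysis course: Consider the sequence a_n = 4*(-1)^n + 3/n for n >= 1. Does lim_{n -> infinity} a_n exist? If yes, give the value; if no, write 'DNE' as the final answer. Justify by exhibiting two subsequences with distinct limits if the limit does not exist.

Examine the behaviour of a_n along subsequences.
a_{2k} = 4 + 3/(2k) -> 4. a_{2k+1} = -4 + 3/(2k+1) -> -4.
Since these two subsequential limits are 4 and -4, distinct, the full sequence cannot converge (a convergent sequence has all subsequences tending to the same limit). So lim a_n does not exist.

DNE


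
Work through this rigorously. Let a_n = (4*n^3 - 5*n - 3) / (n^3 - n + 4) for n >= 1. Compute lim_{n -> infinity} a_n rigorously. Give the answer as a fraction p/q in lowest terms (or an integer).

Divide numerator and denominator by n^3, the highest power:
numerator / n^3 = 4 - 5/n^2 - 3/n^3
denominator / n^3 = 1 - 1/n^2 + 4/n^3
As n -> infinity, all terms of the form c/n^k (k >= 1) tend to 0.
So numerator / n^3 -> 4 and denominator / n^3 -> 1.
Therefore lim a_n = 4.

4


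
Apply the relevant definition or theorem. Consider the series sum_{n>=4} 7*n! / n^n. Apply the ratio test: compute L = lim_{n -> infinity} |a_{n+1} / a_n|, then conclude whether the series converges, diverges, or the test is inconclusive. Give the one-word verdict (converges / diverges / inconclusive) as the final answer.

Let a_n denote the general term. Form the ratio a_{n+1}/a_n and simplify:
a_{n+1}/a_n = (n/(n + 1))^n
Take the limit as n -> infinity: L = exp(-1).
Since L = exp(-1) < 1, the ratio test implies the series converges.

converges


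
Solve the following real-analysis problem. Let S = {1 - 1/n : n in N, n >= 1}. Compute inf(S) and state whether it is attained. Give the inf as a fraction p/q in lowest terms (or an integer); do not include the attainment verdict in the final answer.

Analysis:
- Values: 0, 1/2, 2/3, 3/4, ... strictly increasing.
- Minimum is 0 (n=1); inf = 0 (attained).
- 1 - 1/n -> 1 from below; sup = 1, not attained.
Conclusion: inf(S) = 0, attained in S.

0


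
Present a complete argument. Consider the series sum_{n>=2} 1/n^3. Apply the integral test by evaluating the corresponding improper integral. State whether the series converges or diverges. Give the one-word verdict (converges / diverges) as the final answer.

Let f(x) = x^(-3). Then f is positive, continuous, and decreasing on [2, infinity), so the integral test applies.
Compute the improper integral int_{2}^infinity f(x) dx:
  antiderivative F(x) = -1/(2*x^2).
  As x -> infinity, F(x) -> 0 (since p = 3 > 1).
  So int = F(infinity) - F(2) = 0 - (-1/8) = 1/8.
  Finite, so by the integral test, the series converges.

converges


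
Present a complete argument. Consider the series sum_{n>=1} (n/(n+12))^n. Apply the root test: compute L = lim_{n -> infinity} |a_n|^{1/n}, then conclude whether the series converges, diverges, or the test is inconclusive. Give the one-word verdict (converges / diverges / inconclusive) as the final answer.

Let a_n denote the general term. Form |a_n|^(1/n) and simplify:
|a_n|^(1/n) = n/(n + 12)
Take the limit as n -> infinity: L = 1.
Since L = 1, the root test is inconclusive. (In fact a_n = (n/(n+12))^n -> e^(-12) != 0, so the nth-term test shows divergence; but the root test itself gives no conclusion.)

inconclusive


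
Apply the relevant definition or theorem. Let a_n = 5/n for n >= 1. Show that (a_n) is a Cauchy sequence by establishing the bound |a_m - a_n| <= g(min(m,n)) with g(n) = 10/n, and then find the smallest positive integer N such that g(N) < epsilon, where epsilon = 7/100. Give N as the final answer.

For any m, n >= 1, by the triangle inequality:
|a_m - a_n| = |5/m - 5/n| <= 5*1/m + 5*1/n <= 10/min(m,n).
So g(n) = 10/n bounds the Cauchy difference. Since g(n) -> 0, (a_n) is Cauchy.
Now solve g(N) < 7/100: 10/N < 7/100 <=> N > 10 / (7/100) = 1000/7.
The smallest integer strictly greater than 1000/7 is N = 143.
Check: g(143) = 10/143 = 10/143 < 7/100; g(142) = 5/71 >= 7/100. So N = 143.

143


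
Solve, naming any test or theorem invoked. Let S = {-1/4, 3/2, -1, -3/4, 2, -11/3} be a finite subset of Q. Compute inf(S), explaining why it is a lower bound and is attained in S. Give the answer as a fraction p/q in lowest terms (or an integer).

S is finite, so inf(S) = min(S).
Sorted increasing:
-11/3, -1, -3/4, -1/4, 3/2, 2
The extremum is -11/3.
For every x in S, x >= -11/3. And -11/3 is in S, so it is attained.
Therefore inf(S) = -11/3.

-11/3


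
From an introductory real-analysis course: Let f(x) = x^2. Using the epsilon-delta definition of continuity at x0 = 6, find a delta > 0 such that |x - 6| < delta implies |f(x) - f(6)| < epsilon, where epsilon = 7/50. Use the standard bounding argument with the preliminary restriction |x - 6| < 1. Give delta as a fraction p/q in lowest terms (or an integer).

Factor: |x^2 - (6)^2| = |x - 6| * |x + 6|.
Impose |x - 6| < 1 first. Then |x + 6| = |(x - 6) + 2*(6)| <= |x - 6| + 2*|6| < 1 + 12 = 13.
So |x^2 - (6)^2| < delta * 13.
We need delta * 13 <= 7/50, i.e. delta <= 7/50/13 = 7/650.
Since 7/650 < 1, this is tighter than 1; take delta = 7/650.
So delta = 7/650 works.

7/650


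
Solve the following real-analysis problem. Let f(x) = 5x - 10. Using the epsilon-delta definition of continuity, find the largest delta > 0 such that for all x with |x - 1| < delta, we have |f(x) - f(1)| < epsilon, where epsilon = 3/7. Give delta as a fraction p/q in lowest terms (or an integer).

We compute f(1) = 5*(1) - 10 = -5.
|f(x) - f(1)| = |5x - 10 - (-5)| = |5(x - 1)| = 5|x - 1|.
We need 5|x - 1| < 3/7, i.e. |x - 1| < 3/7 / 5 = 3/35.
So any delta <= 3/35 works. Conversely, if delta > 3/35, then x = 1 + 3/35 satisfies |x - 1| = 3/35 < delta but |f(x) - f(1)| = 5 * 3/35 = 3/7, which is not < 3/7; so no larger delta works.
Hence the largest such delta is 3/35.

3/35


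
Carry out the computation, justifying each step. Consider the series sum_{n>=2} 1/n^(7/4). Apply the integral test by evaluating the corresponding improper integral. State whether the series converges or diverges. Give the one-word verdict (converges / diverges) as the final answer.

Let f(x) = x^(-7/4). Then f is positive, continuous, and decreasing on [2, infinity), so the integral test applies.
Compute the improper integral int_{2}^infinity f(x) dx:
  antiderivative F(x) = -4/(3*x^(3/4)).
  As x -> infinity, F(x) -> 0 (since p = 7/4 > 1).
  So int = F(infinity) - F(2) = 0 - (-2*2^(1/4)/3) = 2*2^(1/4)/3.
  Finite, so by the integral test, the series converges.

converges


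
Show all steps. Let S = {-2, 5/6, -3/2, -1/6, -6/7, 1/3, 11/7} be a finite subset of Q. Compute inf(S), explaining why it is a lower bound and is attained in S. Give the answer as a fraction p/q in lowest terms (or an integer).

S is finite, so inf(S) = min(S).
Sorted increasing:
-2, -3/2, -6/7, -1/6, 1/3, 5/6, 11/7
The extremum is -2.
For every x in S, x >= -2. And -2 is in S, so it is attained.
Therefore inf(S) = -2.

-2


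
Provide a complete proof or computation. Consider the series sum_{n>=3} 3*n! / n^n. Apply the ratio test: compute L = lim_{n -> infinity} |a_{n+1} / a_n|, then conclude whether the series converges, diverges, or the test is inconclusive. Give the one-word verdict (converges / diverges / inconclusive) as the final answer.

Let a_n denote the general term. Form the ratio a_{n+1}/a_n and simplify:
a_{n+1}/a_n = (n/(n + 1))^n
Take the limit as n -> infinity: L = exp(-1).
Since L = exp(-1) < 1, the ratio test implies the series converges.

converges


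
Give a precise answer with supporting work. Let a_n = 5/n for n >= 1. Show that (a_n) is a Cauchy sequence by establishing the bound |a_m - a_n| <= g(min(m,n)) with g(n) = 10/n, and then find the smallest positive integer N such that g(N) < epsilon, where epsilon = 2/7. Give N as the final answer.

For any m, n >= 1, by the triangle inequality:
|a_m - a_n| = |5/m - 5/n| <= 5*1/m + 5*1/n <= 10/min(m,n).
So g(n) = 10/n bounds the Cauchy difference. Since g(n) -> 0, (a_n) is Cauchy.
Now solve g(N) < 2/7: 10/N < 2/7 <=> N > 10 / (2/7) = 35.
The smallest integer strictly greater than 35 is N = 36.
Check: g(36) = 10/36 = 5/18 < 2/7; g(35) = 2/7 >= 2/7. So N = 36.

36


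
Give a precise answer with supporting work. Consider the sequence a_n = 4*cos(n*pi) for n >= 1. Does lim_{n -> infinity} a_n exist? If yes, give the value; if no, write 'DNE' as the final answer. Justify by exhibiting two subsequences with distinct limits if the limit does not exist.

Examine the behaviour of a_n along subsequences.
cos(n*pi) = (-1)^n, so a_n = 4*(-1)^n. a_{2k} = 4 -> 4. a_{2k+1} = -4 -> -4.
Since these two subsequential limits are 4 and -4, distinct, the full sequence cannot converge (a convergent sequence has all subsequences tending to the same limit). So lim a_n does not exist.

DNE


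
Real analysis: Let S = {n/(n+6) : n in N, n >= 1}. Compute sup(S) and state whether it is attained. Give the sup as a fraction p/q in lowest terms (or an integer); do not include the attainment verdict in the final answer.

Analysis:
- Values: 1/7, 1/4, 1/3, 2/5, ... strictly increasing.
- Minimum is 1/7 (n=1); inf = 1/7 (attained).
- n/(n+6) = 1 - 6/(n+6) -> 1 from below as n -> infinity, and never equals 1.
- So sup = 1 (not attained).
Conclusion: sup(S) = 1, not attained in S.

1


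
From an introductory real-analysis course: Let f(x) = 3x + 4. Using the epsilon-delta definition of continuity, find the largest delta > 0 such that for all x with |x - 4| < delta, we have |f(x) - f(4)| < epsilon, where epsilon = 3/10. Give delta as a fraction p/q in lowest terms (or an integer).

We compute f(4) = 3*(4) + 4 = 16.
|f(x) - f(4)| = |3x + 4 - (16)| = |3(x - 4)| = 3|x - 4|.
We need 3|x - 4| < 3/10, i.e. |x - 4| < 3/10 / 3 = 1/10.
So any delta <= 1/10 works. Conversely, if delta > 1/10, then x = 4 + 1/10 satisfies |x - 4| = 1/10 < delta but |f(x) - f(4)| = 3 * 1/10 = 3/10, which is not < 3/10; so no larger delta works.
Hence the largest such delta is 1/10.

1/10


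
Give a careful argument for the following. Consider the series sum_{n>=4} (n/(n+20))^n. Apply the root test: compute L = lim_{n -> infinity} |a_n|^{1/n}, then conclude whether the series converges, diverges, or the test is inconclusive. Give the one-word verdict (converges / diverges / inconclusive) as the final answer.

Let a_n denote the general term. Form |a_n|^(1/n) and simplify:
|a_n|^(1/n) = n/(n + 20)
Take the limit as n -> infinity: L = 1.
Since L = 1, the root test is inconclusive. (In fact a_n = (n/(n+20))^n -> e^(-20) != 0, so the nth-term test shows divergence; but the root test itself gives no conclusion.)

inconclusive
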